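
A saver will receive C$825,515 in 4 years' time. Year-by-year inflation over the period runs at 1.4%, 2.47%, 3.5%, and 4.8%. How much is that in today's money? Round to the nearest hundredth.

Price-level factor over 4 years: 1.014 × 1.0247 × 1.035 × 1.048 ≈ 1.1270321983.
Purchasing power today: C$825,515 divided by that factor.

C$732,467.98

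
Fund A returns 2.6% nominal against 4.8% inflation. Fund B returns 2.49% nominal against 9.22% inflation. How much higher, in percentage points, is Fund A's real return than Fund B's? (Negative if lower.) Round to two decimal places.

Fund A real return: 1.026/1.048 − 1 = -2.099%.
Fund B real return: 1.0249/1.0922 − 1 = -6.162%.
Difference: -2.099 − (-6.162) = 4.063 pp.

4.06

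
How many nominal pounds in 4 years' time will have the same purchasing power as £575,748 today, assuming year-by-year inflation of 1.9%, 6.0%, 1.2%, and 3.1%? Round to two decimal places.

Cumulative price-level factor: 1.019 × 1.060 × 1.012 × 1.031 ≈ 1.1269878321.
The nominal amount required is £575,748 scaled up by that factor.

£648,860.99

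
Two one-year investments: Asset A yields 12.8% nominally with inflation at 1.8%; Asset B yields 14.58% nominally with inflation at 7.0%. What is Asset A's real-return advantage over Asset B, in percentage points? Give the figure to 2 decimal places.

3.72

Asset A real return: 1.128/1.018 − 1 = 10.806%.
Asset B real return: 1.1458/1.070 − 1 = 7.084%.
Difference: 10.806 − 7.084 = 3.722 pp.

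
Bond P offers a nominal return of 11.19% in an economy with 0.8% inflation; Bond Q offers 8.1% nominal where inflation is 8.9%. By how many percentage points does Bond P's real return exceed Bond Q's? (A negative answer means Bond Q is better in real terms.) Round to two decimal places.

Bond P real return: 1.1119/1.008 − 1 = 10.308%.
Bond Q real return: 1.081/1.089 − 1 = -0.735%.
Difference: 10.308 − (-0.735) = 11.043 pp.

11.04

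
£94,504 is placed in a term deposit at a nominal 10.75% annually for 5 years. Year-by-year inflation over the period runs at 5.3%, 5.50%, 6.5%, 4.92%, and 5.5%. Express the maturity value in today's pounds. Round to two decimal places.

Nominal value at maturity: £94,504 × (1 + 10.75%)^5 ≈ £157,459.50.
Price-level factor over 5 years: 1.053 × 1.0550 × 1.065 × 1.0492 × 1.055 ≈ 1.3096075801.
The maturity value deflated by that factor is the answer in today's purchasing power.

£120,234.11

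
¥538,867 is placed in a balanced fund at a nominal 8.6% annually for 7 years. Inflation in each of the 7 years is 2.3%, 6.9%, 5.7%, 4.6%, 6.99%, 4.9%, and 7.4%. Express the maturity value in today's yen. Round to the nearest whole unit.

¥658,730

Nominal value at maturity: ¥538,867 × (1 + 8.6%)^7 ≈ ¥960,042.
Price-level factor over 7 years: 1.023 × 1.069 × 1.057 × 1.046 × 1.0699 × 1.049 × 1.074 ≈ 1.4574141033.
The maturity value deflated by that factor is the answer in today's purchasing power.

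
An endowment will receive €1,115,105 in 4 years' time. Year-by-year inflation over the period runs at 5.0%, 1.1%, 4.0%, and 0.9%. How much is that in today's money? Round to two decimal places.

€1,001,038.55

Price-level factor over 4 years: 1.050 × 1.011 × 1.040 × 1.009 = 1.113948108.
Purchasing power today: €1,115,105 divided by that factor.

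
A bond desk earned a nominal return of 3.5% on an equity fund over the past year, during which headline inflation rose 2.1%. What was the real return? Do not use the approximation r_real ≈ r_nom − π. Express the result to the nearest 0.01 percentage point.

1.37%

Real return via the Fisher equation: (1 + 3.5%)/(1 + 2.1%) − 1 = 1.035/1.021 − 1 ≈ 0.01371.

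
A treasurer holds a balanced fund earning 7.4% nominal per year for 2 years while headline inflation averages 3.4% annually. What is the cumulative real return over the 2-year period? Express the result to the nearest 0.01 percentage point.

The annual real rate is (1+7.4%)/(1+3.4%) − 1 = 3.8685%.
Compounded over 2 years: (1 + 0.038685)^2 − 1 ≈ 0.07887.

7.89%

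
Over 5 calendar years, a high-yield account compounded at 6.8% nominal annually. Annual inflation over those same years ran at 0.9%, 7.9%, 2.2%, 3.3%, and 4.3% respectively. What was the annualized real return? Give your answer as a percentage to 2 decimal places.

3.00%

Cumulative inflation factor: 1.009 × 1.079 × 1.022 × 1.033 × 1.043 ≈ 1.19880.
Nominal growth factor: 1.38949. Real growth factor = 1.38949 / 1.19880 ≈ 1.15907.
Annualized: 1.15907^(1/5) − 1 ≈ 0.02996.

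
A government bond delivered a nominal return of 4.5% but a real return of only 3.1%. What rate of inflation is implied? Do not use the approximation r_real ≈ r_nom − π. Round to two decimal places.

1.36%

From (1+r_nom) = (1+r_real)(1+π), we get 1+π = (1 + 4.5%)/(1 + 3.1%) = 1.045/1.031 ≈ 1.01358.
So π ≈ 1.3579%.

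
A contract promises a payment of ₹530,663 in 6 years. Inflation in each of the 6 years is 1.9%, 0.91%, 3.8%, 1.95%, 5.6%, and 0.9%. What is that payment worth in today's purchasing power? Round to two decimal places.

₹457,689.29

Price-level factor over 6 years: 1.019 × 1.0091 × 1.038 × 1.0195 × 1.056 × 1.009 ≈ 1.1594394101.
Purchasing power today: ₹530,663 divided by that factor.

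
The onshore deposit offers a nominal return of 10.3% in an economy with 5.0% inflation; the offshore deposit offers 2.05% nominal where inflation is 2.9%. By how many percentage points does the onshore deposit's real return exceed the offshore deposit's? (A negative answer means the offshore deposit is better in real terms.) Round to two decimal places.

The onshore deposit real return: 1.103/1.050 − 1 = 5.048%.
The offshore deposit real return: 1.0205/1.029 − 1 = -0.826%.
Difference: 5.048 − (-0.826) = 5.874 pp.

5.87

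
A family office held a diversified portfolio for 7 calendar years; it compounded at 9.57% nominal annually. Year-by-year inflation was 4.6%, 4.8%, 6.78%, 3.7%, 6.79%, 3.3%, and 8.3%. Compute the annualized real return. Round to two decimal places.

3.90%

Cumulative inflation factor: 1.046 × 1.048 × 1.0678 × 1.037 × 1.0679 × 1.033 × 1.083 ≈ 1.45018.
Nominal growth factor: 1.89601. Real growth factor = 1.89601 / 1.45018 ≈ 1.30744.
Annualized: 1.30744^(1/7) − 1 ≈ 0.03904.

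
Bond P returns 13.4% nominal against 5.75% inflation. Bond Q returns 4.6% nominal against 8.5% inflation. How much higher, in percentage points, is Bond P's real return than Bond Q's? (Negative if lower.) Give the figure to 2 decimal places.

Bond P real return: 1.134/1.0575 − 1 = 7.234%.
Bond Q real return: 1.046/1.085 − 1 = -3.594%.
Difference: 7.234 − (-3.594) = 10.828 pp.

10.83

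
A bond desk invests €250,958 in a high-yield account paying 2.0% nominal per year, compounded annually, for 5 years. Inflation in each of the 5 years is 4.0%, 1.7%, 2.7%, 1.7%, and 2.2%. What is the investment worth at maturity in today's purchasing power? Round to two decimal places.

€245,417.38

Nominal value at maturity: €250,958 × (1 + 2.0%)^5 ≈ €277,077.91.
Price-level factor over 5 years: 1.040 × 1.017 × 1.027 × 1.017 × 1.022 ≈ 1.1290068698.
The maturity value deflated by that factor is the answer in today's purchasing power.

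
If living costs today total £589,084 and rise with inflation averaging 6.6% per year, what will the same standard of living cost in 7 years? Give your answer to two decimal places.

£921,462.49

Cumulative price-level factor: (1+6.6%)^7 ≈ 1.5642293588.
Multiplying £589,084 by the price-level factor gives the future nominal sum.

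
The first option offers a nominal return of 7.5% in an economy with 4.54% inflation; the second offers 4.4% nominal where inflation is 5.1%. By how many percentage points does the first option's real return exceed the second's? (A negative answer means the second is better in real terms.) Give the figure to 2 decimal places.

3.50

The first option real return: 1.075/1.0454 − 1 = 2.831%.
The second real return: 1.044/1.051 − 1 = -0.666%.
Difference: 2.831 − (-0.666) = 3.497 pp.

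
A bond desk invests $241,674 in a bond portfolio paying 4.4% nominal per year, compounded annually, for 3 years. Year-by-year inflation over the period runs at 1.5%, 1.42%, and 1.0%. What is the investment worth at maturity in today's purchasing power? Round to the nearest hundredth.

Nominal value at maturity: $241,674 × (1 + 4.4%)^3 ≈ $274,999.20.
Price-level factor over 3 years: 1.015 × 1.0142 × 1.010 = 1.03970713.
Dividing the nominal maturity value by the price-level factor gives the value in today's money.

$264,496.79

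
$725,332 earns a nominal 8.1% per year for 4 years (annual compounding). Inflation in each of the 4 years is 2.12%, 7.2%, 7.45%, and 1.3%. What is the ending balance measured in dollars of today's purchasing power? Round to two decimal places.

$831,224.16

Nominal value at maturity: $725,332 × (1 + 8.1%)^4 ≈ $990,466.10.
Price-level factor over 4 years: 1.0212 × 1.072 × 1.0745 × 1.013 ≈ 1.1915752025.
The maturity value deflated by that factor is the answer in today's purchasing power.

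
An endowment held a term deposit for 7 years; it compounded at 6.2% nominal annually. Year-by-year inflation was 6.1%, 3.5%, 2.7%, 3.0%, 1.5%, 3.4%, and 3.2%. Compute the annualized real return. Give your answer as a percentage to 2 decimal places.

2.77%

Cumulative inflation factor: 1.061 × 1.035 × 1.027 × 1.030 × 1.015 × 1.034 × 1.032 ≈ 1.25814.
Nominal growth factor: 1.52360. Real growth factor = 1.52360 / 1.25814 ≈ 1.21099.
Annualized: 1.21099^(1/7) − 1 ≈ 0.02773.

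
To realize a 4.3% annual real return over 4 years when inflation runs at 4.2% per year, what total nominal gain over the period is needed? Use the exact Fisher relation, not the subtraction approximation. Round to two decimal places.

39.51%

Required annual nominal rate: (1+4.3%)(1+4.2%) − 1 = 8.6806%.
Cumulative over 4 years: (1 + 0.086806)^4 − 1 ≈ 0.39511.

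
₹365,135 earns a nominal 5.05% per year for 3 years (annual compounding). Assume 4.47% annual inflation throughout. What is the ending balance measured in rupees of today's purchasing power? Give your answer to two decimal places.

Nominal value at maturity: ₹365,135 × (1 + 5.05%)^3 ≈ ₹423,293.53.
Price-level factor over 3 years: (1 + 4.47%)^3 ≈ 1.1401835846.
The maturity value deflated by that factor is the answer in today's purchasing power.

₹371,250.33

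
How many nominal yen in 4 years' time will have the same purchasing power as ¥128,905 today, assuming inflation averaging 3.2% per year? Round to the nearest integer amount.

Cumulative price-level factor: (1+3.2%)^4 ≈ 1.1342761206.
The nominal amount required is ¥128,905 scaled up by that factor.

¥146,214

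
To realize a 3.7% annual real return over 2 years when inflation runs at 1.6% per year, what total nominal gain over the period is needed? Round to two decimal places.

Required annual nominal rate: (1+3.7%)(1+1.6%) − 1 = 5.3592%.
Cumulative over 2 years: (1 + 0.053592)^2 − 1 ≈ 0.11006.

11.01%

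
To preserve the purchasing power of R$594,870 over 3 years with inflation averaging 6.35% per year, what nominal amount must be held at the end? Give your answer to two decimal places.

R$715,541.04

Cumulative price-level factor: (1+6.35%)^3 ≈ 1.2028527979.
The nominal amount required is R$594,870 scaled up by that factor.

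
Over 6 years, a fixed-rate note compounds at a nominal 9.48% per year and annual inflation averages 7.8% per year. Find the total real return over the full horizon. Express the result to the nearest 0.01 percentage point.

The annual real rate is (1+9.48%)/(1+7.8%) − 1 = 1.5584%.
Compounded over 6 years: (1 + 0.015584)^6 − 1 ≈ 0.09723.

9.72%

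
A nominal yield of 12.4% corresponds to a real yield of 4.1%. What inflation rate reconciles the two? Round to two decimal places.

7.97%

From (1+r_nom) = (1+r_real)(1+π), we get 1+π = (1 + 12.4%)/(1 + 4.1%) = 1.124/1.041 ≈ 1.07973.
So π ≈ 7.9731%.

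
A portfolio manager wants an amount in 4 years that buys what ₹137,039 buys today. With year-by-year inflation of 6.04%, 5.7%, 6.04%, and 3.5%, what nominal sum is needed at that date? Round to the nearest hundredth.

₹168,577.25

Cumulative price-level factor: 1.0604 × 1.057 × 1.0604 × 1.035 ≈ 1.2301406648.
Multiplying ₹137,039 by the price-level factor gives the future nominal sum.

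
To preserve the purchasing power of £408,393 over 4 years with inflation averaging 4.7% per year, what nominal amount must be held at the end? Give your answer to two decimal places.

£490,755.32

Cumulative price-level factor: (1+4.7%)^4 ≈ 1.2016741717.
Multiplying £408,393 by the price-level factor gives the future nominal sum.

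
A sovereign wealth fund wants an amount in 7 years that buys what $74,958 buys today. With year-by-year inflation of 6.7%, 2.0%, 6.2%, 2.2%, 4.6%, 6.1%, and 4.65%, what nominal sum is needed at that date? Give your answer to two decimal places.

Cumulative price-level factor: 1.067 × 1.020 × 1.062 × 1.022 × 1.046 × 1.061 × 1.0465 ≈ 1.3719121579.
Multiplying $74,958 by the price-level factor gives the future nominal sum.

$102,835.79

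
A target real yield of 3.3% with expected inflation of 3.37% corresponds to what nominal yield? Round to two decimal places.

By the Fisher equation, 1 + r_nom = (1 + 3.3%)(1 + 3.37%) = 1.033 × 1.0337 = 1.0678121.
So r_nom = 6.78121%.

6.78%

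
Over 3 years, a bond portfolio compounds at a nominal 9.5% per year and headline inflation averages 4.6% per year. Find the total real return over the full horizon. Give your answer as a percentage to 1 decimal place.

The annual real rate is (1+9.5%)/(1+4.6%) − 1 = 4.6845%.
Compounded over 3 years: (1 + 0.046845)^3 − 1 ≈ 0.14722.

14.7%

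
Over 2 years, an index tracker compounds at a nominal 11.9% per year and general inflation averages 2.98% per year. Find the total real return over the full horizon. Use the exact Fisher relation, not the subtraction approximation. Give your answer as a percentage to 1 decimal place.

18.1%

The annual real rate is (1+11.9%)/(1+2.98%) − 1 = 8.6619%.
Compounded over 2 years: (1 + 0.086619)^2 − 1 ≈ 0.18074.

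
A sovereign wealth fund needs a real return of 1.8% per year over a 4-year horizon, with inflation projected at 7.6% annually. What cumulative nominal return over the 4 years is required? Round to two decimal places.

43.96%

Required annual nominal rate: (1+1.8%)(1+7.6%) − 1 = 9.5368%.
Cumulative over 4 years: (1 + 0.095368)^4 − 1 ≈ 0.43959.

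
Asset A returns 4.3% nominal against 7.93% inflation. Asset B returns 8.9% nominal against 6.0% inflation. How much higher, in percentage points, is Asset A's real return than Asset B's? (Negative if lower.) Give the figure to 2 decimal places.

-6.10

Asset A real return: 1.043/1.0793 − 1 = -3.363%.
Asset B real return: 1.089/1.060 − 1 = 2.736%.
Difference: -3.363 − 2.736 = -6.099 pp.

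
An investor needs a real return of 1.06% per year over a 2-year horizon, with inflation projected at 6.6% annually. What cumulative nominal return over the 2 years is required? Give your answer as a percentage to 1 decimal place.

Required annual nominal rate: (1+1.06%)(1+6.6%) − 1 = 7.72996%.
Cumulative over 2 years: (1 + 0.0772996)^2 − 1 ≈ 0.16057.

16.1%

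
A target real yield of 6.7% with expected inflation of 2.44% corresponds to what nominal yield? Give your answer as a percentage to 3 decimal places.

9.303%

By the Fisher equation, 1 + r_nom = (1 + 6.7%)(1 + 2.44%) = 1.067 × 1.0244 = 1.0930348.
So r_nom = 9.30348%.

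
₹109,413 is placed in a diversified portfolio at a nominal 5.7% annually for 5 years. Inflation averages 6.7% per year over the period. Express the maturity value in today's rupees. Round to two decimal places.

Nominal value at maturity: ₹109,413 × (1 + 5.7%)^5 ≈ ₹144,359.00.
Price-level factor over 5 years: (1 + 6.7%)^5 ≈ 1.3829997357.
Dividing the nominal maturity value by the price-level factor gives the value in today's money.

₹104,381.08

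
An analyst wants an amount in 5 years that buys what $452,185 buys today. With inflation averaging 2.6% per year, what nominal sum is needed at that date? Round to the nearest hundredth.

$514,106.34

Cumulative price-level factor: (1+2.6%)^5 ≈ 1.1369380568.
The nominal amount required is $452,185 scaled up by that factor.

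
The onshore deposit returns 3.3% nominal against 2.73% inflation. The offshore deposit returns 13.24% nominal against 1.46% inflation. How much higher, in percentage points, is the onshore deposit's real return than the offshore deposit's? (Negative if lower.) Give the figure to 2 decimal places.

The onshore deposit real return: 1.033/1.0273 − 1 = 0.555%.
The offshore deposit real return: 1.1324/1.0146 − 1 = 11.610%.
Difference: 0.555 − 11.610 = -11.055 pp.

-11.06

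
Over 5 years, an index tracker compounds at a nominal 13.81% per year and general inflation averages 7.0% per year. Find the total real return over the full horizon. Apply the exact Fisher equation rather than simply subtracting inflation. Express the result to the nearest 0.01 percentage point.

The annual real rate is (1+13.81%)/(1+7.0%) − 1 = 6.3645%.
Compounded over 5 years: (1 + 0.063645)^5 − 1 ≈ 0.36139.

36.14%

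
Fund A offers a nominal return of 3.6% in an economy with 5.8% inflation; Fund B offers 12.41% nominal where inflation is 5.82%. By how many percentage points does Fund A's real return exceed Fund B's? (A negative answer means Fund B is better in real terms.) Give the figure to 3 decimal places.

Fund A real return: 1.036/1.058 − 1 = -2.0794%.
Fund B real return: 1.1241/1.0582 − 1 = 6.2276%.
Difference: -2.0794 − 6.2276 = -8.3070 pp.

-8.307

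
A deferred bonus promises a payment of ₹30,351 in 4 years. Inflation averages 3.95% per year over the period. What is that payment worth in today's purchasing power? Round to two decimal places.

Price-level factor over 4 years: (1 + 3.95%)^4 ≈ 1.1676104539.
Purchasing power today: ₹30,351 divided by that factor.

₹25,994.11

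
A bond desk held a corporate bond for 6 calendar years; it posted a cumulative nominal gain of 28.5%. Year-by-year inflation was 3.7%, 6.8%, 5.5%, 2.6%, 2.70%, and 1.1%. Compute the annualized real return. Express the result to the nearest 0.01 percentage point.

Cumulative inflation factor: 1.037 × 1.068 × 1.055 × 1.026 × 1.0270 × 1.011 ≈ 1.24472.
Nominal growth factor: 1.28500. Real growth factor = 1.28500 / 1.24472 ≈ 1.03236.
Annualized: 1.03236^(1/6) − 1 ≈ 0.00532.

0.53%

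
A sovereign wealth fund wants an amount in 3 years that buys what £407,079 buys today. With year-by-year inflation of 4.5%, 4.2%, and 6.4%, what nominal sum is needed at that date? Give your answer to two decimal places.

Cumulative price-level factor: 1.045 × 1.042 × 1.064 = 1.15857896.
Multiplying £407,079 by the price-level factor gives the future nominal sum.

£471,633.16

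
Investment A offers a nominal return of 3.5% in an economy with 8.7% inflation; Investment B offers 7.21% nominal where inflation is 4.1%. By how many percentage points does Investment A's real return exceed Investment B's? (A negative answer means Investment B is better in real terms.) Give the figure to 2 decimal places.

-7.77

Investment A real return: 1.035/1.087 − 1 = -4.784%.
Investment B real return: 1.0721/1.041 − 1 = 2.988%.
Difference: -4.784 − 2.988 = -7.772 pp.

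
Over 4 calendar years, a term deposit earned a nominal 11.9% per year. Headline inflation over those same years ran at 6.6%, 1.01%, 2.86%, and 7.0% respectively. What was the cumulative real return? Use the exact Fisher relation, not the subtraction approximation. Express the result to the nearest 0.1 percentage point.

32.3%

Cumulative inflation factor: 1.066 × 1.0101 × 1.0286 × 1.070 ≈ 1.18509.
Nominal growth factor: 1.56791. Real growth factor = 1.56791 / 1.18509 ≈ 1.32303.
Total real return ≈ 32.3026%.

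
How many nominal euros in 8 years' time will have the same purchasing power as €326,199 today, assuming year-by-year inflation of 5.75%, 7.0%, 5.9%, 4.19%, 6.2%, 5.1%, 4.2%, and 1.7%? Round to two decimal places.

Cumulative price-level factor: 1.0575 × 1.070 × 1.059 × 1.0419 × 1.062 × 1.051 × 1.042 × 1.017 ≈ 1.4767332602.
Multiplying €326,199 by the price-level factor gives the future nominal sum.

€481,708.91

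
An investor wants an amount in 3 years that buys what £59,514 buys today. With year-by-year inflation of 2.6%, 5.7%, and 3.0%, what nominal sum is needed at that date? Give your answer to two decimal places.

£66,478.12

Cumulative price-level factor: 1.026 × 1.057 × 1.030 = 1.11701646.
The nominal amount required is £59,514 scaled up by that factor.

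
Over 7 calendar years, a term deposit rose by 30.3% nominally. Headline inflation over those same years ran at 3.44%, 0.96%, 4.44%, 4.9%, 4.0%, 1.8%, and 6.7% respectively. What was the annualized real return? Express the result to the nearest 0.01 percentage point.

Cumulative inflation factor: 1.0344 × 1.0096 × 1.0444 × 1.049 × 1.040 × 1.018 × 1.067 ≈ 1.29249.
Nominal growth factor: 1.30300. Real growth factor = 1.30300 / 1.29249 ≈ 1.00813.
Annualized: 1.00813^(1/7) − 1 ≈ 0.00116.

0.12%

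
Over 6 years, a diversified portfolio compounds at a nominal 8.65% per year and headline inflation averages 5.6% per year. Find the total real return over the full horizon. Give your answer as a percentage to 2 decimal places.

The annual real rate is (1+8.65%)/(1+5.6%) − 1 = 2.8883%.
Compounded over 6 years: (1 + 0.028883)^6 − 1 ≈ 0.18630.

18.63%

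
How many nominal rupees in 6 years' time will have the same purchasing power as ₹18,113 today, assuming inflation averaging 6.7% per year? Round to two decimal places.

₹26,728.64

Cumulative price-level factor: (1+6.7%)^6 ≈ 1.4756607180.
Multiplying ₹18,113 by the price-level factor gives the future nominal sum.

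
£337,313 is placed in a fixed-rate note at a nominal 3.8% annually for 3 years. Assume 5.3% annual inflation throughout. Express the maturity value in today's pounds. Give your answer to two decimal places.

Nominal value at maturity: £337,313 × (1 + 3.8%)^3 ≈ £377,246.43.
Price-level factor over 3 years: (1 + 5.3%)^3 = 1.167575877.
The maturity value deflated by that factor is the answer in today's purchasing power.

£323,102.28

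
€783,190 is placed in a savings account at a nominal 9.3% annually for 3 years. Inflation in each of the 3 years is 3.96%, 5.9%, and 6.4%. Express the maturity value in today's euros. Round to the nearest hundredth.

€873,019.13

Nominal value at maturity: €783,190 × (1 + 9.3%)^3 ≈ €1,022,651.41.
Price-level factor over 3 years: 1.0396 × 1.059 × 1.064 = 1.1713963296.
The maturity value deflated by that factor is the answer in today's purchasing power.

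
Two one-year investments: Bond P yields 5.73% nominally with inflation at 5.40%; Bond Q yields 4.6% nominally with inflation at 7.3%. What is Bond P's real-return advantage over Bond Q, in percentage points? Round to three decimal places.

2.829

Bond P real return: 1.0573/1.0540 − 1 = 0.3131%.
Bond Q real return: 1.046/1.073 − 1 = -2.5163%.
Difference: 0.3131 − (-2.5163) = 2.8294 pp.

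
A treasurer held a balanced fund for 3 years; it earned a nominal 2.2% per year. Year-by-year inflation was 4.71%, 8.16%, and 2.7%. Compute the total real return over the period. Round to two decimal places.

Cumulative inflation factor: 1.0471 × 1.0816 × 1.027 ≈ 1.16312.
Nominal growth factor: 1.06746. Real growth factor = 1.06746 / 1.16312 ≈ 0.91776.
Total real return ≈ -8.2244%.

-8.22%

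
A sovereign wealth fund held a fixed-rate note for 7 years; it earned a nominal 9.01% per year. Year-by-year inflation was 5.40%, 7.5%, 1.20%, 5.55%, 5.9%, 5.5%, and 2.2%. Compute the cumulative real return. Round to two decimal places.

Cumulative inflation factor: 1.0540 × 1.075 × 1.0120 × 1.0555 × 1.059 × 1.055 × 1.022 ≈ 1.38193.
Nominal growth factor: 1.82921. Real growth factor = 1.82921 / 1.38193 ≈ 1.32366.
Total real return ≈ 32.3662%.

32.37%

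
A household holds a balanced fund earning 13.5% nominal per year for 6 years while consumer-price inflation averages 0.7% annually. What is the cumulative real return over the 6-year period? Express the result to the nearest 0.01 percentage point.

105.02%

The annual real rate is (1+13.5%)/(1+0.7%) − 1 = 12.7110%.
Compounded over 6 years: (1 + 0.127110)^6 − 1 ≈ 1.05021.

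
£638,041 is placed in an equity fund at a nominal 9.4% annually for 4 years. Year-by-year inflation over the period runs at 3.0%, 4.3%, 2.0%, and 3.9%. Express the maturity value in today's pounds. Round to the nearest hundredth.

£802,750.57

Nominal value at maturity: £638,041 × (1 + 9.4%)^4 ≈ £913,940.40.
Price-level factor over 4 years: 1.030 × 1.043 × 1.020 × 1.039 = 1.1385110562.
Dividing the nominal maturity value by the price-level factor gives the value in today's money.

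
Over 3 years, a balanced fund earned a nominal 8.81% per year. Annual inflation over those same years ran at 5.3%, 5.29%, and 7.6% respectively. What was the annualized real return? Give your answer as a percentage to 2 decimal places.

2.60%

Cumulative inflation factor: 1.053 × 1.0529 × 1.076 ≈ 1.19297.
Nominal growth factor: 1.28827. Real growth factor = 1.28827 / 1.19297 ≈ 1.07989.
Annualized: 1.07989^(1/3) − 1 ≈ 0.02595.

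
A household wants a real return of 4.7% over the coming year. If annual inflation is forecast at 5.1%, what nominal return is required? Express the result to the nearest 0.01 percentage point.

10.04%

By the Fisher equation, 1 + r_nom = (1 + 4.7%)(1 + 5.1%) = 1.047 × 1.051 = 1.100397.
So r_nom = 10.0397%.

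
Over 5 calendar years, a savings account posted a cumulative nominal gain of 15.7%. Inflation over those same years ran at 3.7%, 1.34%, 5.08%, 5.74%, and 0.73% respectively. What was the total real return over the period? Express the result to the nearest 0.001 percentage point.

Cumulative inflation factor: 1.037 × 1.0134 × 1.0508 × 1.0574 × 1.0073 ≈ 1.17619.
Nominal growth factor: 1.15700. Real growth factor = 1.15700 / 1.17619 ≈ 0.98368.
Total real return ≈ -1.6316%.

-1.632%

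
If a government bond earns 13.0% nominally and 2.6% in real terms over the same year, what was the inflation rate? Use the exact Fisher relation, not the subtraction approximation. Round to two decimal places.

From (1+r_nom) = (1+r_real)(1+π), we get 1+π = (1 + 13.0%)/(1 + 2.6%) = 1.130/1.026 ≈ 1.10136.
So π ≈ 10.1365%.

10.14%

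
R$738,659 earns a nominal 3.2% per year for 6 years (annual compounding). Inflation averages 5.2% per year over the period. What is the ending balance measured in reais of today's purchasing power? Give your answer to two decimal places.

R$658,305.89

Nominal value at maturity: R$738,659 × (1 + 3.2%)^6 ≈ R$892,323.19.
Price-level factor over 6 years: (1 + 5.2%)^6 ≈ 1.3554841352.
The maturity value deflated by that factor is the answer in today's purchasing power.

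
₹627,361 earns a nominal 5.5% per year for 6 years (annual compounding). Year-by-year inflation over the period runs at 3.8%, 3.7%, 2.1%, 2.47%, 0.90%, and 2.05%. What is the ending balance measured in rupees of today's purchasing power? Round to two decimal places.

Nominal value at maturity: ₹627,361 × (1 + 5.5%)^6 ≈ ₹865,032.20.
Price-level factor over 6 years: 1.038 × 1.037 × 1.021 × 1.0247 × 1.0090 × 1.0205 ≈ 1.1595854663.
Dividing the nominal maturity value by the price-level factor gives the value in today's money.

₹745,984.00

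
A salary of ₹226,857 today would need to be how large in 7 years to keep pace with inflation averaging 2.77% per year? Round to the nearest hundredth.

Cumulative price-level factor: (1+2.77%)^7 ≈ 1.2107779290.
Multiplying ₹226,857 by the price-level factor gives the future nominal sum.

₹274,673.45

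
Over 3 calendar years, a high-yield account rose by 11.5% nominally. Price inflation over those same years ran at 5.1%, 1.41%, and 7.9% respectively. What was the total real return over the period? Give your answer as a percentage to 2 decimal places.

-3.05%

Cumulative inflation factor: 1.051 × 1.0141 × 1.079 ≈ 1.15002.
Nominal growth factor: 1.11500. Real growth factor = 1.11500 / 1.15002 ≈ 0.96955.
Total real return ≈ -3.0451%.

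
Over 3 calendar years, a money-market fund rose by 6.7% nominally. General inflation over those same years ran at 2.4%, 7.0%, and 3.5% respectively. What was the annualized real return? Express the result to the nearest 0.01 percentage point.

-2.01%

Cumulative inflation factor: 1.024 × 1.070 × 1.035 ≈ 1.13403.
Nominal growth factor: 1.06700. Real growth factor = 1.06700 / 1.13403 ≈ 0.94089.
Annualized: 0.94089^(1/3) − 1 ≈ -0.02010.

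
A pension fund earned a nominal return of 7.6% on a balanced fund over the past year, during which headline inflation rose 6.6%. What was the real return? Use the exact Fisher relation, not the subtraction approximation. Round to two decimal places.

0.94%

Real return via the Fisher equation: (1 + 7.6%)/(1 + 6.6%) − 1 = 1.076/1.066 − 1 ≈ 0.00938.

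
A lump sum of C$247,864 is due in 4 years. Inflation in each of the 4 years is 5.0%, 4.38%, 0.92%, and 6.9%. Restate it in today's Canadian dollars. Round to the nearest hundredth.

Price-level factor over 4 years: 1.050 × 1.0438 × 1.0092 × 1.069 ≈ 1.1823921525.
Purchasing power today: C$247,864 divided by that factor.

C$209,629.27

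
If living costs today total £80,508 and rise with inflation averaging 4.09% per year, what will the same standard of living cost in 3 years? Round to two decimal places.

£90,795.86

Cumulative price-level factor: (1+4.09%)^3 ≈ 1.1277868479.
Multiplying £80,508 by the price-level factor gives the future nominal sum.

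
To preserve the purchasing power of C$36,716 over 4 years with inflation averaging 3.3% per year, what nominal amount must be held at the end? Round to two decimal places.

Cumulative price-level factor: (1+3.3%)^4 ≈ 1.1386789339.
The nominal amount required is C$36,716 scaled up by that factor.

C$41,807.74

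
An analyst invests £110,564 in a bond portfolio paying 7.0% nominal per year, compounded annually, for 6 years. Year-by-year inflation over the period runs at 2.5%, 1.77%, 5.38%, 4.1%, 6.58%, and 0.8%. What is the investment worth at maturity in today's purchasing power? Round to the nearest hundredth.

Nominal value at maturity: £110,564 × (1 + 7.0%)^6 ≈ £165,926.75.
Price-level factor over 6 years: 1.025 × 1.0177 × 1.0538 × 1.041 × 1.0658 × 1.008 ≈ 1.2293875527.
Dividing the nominal maturity value by the price-level factor gives the value in today's money.

£134,967.00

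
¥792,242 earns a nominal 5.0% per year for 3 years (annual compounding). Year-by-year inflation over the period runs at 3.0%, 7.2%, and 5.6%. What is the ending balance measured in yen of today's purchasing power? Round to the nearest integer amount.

¥786,556

Nominal value at maturity: ¥792,242 × (1 + 5.0%)^3 ≈ ¥917,119.
Price-level factor over 3 years: 1.030 × 1.072 × 1.056 = 1.16599296.
The maturity value deflated by that factor is the answer in today's purchasing power.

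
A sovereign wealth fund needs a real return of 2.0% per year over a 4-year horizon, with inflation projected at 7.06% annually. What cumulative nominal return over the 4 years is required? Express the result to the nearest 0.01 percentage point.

Required annual nominal rate: (1+2.0%)(1+7.06%) − 1 = 9.2012%.
Cumulative over 4 years: (1 + 0.092012)^4 − 1 ≈ 0.42203.

42.20%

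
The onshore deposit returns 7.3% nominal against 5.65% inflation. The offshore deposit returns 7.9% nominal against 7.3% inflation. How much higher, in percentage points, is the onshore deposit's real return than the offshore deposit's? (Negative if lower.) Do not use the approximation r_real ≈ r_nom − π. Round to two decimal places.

1.00

The onshore deposit real return: 1.073/1.0565 − 1 = 1.562%.
The offshore deposit real return: 1.079/1.073 − 1 = 0.559%.
Difference: 1.562 − 0.559 = 1.003 pp.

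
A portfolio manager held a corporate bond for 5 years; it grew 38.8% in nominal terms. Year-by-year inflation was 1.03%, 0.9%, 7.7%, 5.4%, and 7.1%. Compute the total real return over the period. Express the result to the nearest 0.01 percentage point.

12.00%

Cumulative inflation factor: 1.0103 × 1.009 × 1.077 × 1.054 × 1.071 ≈ 1.23933.
Nominal growth factor: 1.38800. Real growth factor = 1.38800 / 1.23933 ≈ 1.11996.
Total real return ≈ 11.9959%.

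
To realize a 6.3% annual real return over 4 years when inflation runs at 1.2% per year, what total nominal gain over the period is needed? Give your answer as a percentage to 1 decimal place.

Required annual nominal rate: (1+6.3%)(1+1.2%) − 1 = 7.5756%.
Cumulative over 4 years: (1 + 0.075756)^4 − 1 ≈ 0.33923.

33.9%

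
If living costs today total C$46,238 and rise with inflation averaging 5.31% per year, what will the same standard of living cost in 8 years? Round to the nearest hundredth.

Cumulative price-level factor: (1+5.31%)^8 ≈ 1.5127142643.
The nominal amount required is C$46,238 scaled up by that factor.

C$69,944.88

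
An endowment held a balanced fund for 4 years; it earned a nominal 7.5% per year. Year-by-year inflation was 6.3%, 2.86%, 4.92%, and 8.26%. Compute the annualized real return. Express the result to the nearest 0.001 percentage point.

1.831%

Cumulative inflation factor: 1.063 × 1.0286 × 1.0492 × 1.0826 ≈ 1.24196.
Nominal growth factor: 1.33547. Real growth factor = 1.33547 / 1.24196 ≈ 1.07530.
Annualized: 1.07530^(1/4) − 1 ≈ 0.01831.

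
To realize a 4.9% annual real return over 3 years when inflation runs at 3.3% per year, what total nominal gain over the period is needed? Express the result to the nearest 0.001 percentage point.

27.241%

Required annual nominal rate: (1+4.9%)(1+3.3%) − 1 = 8.3617%.
Cumulative over 3 years: (1 + 0.083617)^3 − 1 ≈ 0.27241.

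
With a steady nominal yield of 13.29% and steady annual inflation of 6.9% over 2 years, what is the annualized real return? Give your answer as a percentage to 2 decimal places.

5.98%

With constant rates the annual real return is the same each year: (1+13.29%)/(1+6.9%) − 1 = 0.05978.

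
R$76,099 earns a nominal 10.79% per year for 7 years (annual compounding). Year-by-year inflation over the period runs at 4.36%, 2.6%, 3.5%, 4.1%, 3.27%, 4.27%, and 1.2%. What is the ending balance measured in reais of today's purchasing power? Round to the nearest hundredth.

R$124,021.31

Nominal value at maturity: R$76,099 × (1 + 10.79%)^7 ≈ R$155,913.20.
Price-level factor over 7 years: 1.0436 × 1.026 × 1.035 × 1.041 × 1.0327 × 1.0427 × 1.012 ≈ 1.2571484770.
Dividing the nominal maturity value by the price-level factor gives the value in today's money.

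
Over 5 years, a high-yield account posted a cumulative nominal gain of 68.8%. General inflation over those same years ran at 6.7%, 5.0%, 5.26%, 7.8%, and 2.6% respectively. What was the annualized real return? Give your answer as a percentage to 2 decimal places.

5.29%

Cumulative inflation factor: 1.067 × 1.050 × 1.0526 × 1.078 × 1.026 ≈ 1.30432.
Nominal growth factor: 1.68800. Real growth factor = 1.68800 / 1.30432 ≈ 1.29416.
Annualized: 1.29416^(1/5) − 1 ≈ 0.05293.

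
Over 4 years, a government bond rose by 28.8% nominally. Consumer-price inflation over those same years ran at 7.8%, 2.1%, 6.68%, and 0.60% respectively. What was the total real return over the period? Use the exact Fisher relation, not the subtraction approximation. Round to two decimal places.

9.04%

Cumulative inflation factor: 1.078 × 1.021 × 1.0668 × 1.0060 ≈ 1.18121.
Nominal growth factor: 1.28800. Real growth factor = 1.28800 / 1.18121 ≈ 1.09041.
Total real return ≈ 9.0411%.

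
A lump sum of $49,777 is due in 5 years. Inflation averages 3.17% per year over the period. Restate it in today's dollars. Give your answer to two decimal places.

$42,585.48

Price-level factor over 5 years: (1 + 3.17%)^5 ≈ 1.1688725312.
Purchasing power today: $49,777 divided by that factor.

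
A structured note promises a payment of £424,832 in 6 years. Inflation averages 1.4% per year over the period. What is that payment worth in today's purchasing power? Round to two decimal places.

£390,831.44

Price-level factor over 6 years: (1 + 1.4%)^6 ≈ 1.0869954595.
Purchasing power today: £424,832 divided by that factor.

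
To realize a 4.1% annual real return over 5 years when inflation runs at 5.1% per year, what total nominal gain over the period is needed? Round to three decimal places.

56.772%

Required annual nominal rate: (1+4.1%)(1+5.1%) − 1 = 9.4091%.
Cumulative over 5 years: (1 + 0.094091)^5 − 1 ≈ 0.56772.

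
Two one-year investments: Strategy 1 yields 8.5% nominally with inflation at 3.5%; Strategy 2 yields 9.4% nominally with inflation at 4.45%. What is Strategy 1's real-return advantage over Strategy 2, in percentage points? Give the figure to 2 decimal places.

0.09

Strategy 1 real return: 1.085/1.035 − 1 = 4.831%.
Strategy 2 real return: 1.094/1.0445 − 1 = 4.739%.
Difference: 4.831 − 4.739 = 0.092 pp.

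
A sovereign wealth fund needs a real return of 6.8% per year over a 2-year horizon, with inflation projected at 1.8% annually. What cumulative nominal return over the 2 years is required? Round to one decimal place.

18.2%

Required annual nominal rate: (1+6.8%)(1+1.8%) − 1 = 8.7224%.
Cumulative over 2 years: (1 + 0.087224)^2 − 1 ≈ 0.18206.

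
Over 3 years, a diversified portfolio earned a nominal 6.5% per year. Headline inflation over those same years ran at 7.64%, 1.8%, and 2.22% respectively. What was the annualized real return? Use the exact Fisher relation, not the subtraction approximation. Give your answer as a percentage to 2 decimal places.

2.55%

Cumulative inflation factor: 1.0764 × 1.018 × 1.0222 ≈ 1.12010.
Nominal growth factor: 1.20795. Real growth factor = 1.20795 / 1.12010 ≈ 1.07843.
Annualized: 1.07843^(1/3) − 1 ≈ 0.02549.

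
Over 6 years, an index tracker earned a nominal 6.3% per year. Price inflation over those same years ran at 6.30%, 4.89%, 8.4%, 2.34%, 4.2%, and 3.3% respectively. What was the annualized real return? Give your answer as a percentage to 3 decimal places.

Cumulative inflation factor: 1.0630 × 1.0489 × 1.084 × 1.0234 × 1.042 × 1.033 ≈ 1.33140.
Nominal growth factor: 1.44278. Real growth factor = 1.44278 / 1.33140 ≈ 1.08365.
Annualized: 1.08365^(1/6) − 1 ≈ 0.01348.

1.348%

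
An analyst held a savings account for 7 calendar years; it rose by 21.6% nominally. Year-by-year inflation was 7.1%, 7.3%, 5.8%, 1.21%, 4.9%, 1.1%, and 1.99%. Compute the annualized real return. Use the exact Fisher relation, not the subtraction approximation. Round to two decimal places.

Cumulative inflation factor: 1.071 × 1.073 × 1.058 × 1.0121 × 1.049 × 1.011 × 1.0199 ≈ 1.33101.
Nominal growth factor: 1.21600. Real growth factor = 1.21600 / 1.33101 ≈ 0.91359.
Annualized: 0.91359^(1/7) − 1 ≈ -0.01283.

-1.28%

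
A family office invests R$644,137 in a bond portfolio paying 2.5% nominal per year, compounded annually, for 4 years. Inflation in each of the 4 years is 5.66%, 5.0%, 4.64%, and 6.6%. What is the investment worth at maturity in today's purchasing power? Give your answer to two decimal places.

R$574,538.14

Nominal value at maturity: R$644,137 × (1 + 2.5%)^4 ≈ R$711,006.72.
Price-level factor over 4 years: 1.0566 × 1.050 × 1.0464 × 1.066 ≈ 1.2375274504.
The maturity value deflated by that factor is the answer in today's purchasing power.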